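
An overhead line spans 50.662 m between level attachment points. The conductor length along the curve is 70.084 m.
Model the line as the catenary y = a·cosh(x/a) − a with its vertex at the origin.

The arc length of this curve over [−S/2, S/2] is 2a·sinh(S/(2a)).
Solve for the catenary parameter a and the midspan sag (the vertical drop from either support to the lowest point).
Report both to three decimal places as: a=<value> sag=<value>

seed: a₀ = √(S³/(24(L−S))) = √(50.662³/(24·19.422)) = 16.702093
iter 1: u=1.516636  f(a)=+2.360e+00  f'(a)=-2.907e+00  a ← 16.702093 − (+2.360e+00/-2.907e+00) = 17.514073
iter 2: u=1.446323  f(a)=+1.830e-01  f'(a)=-2.472e+00  a ← 17.514073 − (+1.830e-01/-2.472e+00) = 17.588118
iter 3: u=1.440234  f(a)=+1.305e-03  f'(a)=-2.437e+00  a ← 17.588118 − (+1.305e-03/-2.437e+00) = 17.588654
iter 4: u=1.440190  f(a)=+6.742e-08  f'(a)=-2.436e+00  a ← 17.588654 − (+6.742e-08/-2.436e+00) = 17.588654
iter 5: u=1.440190  f(a)=+0.000e+00  f'(a)=-2.436e+00  a ← 17.588654 − (+0.000e+00/-2.436e+00) = 17.588654
converged: |Δa| < 1e-12 after 5 iterations
sag = a·(cosh(S/(2a)) − 1) = 17.588654·(cosh(1.440190) − 1) = 21.619796
T_max/T_min = cosh(S/(2a)) = 2.229190

a=17.589 sag=21.620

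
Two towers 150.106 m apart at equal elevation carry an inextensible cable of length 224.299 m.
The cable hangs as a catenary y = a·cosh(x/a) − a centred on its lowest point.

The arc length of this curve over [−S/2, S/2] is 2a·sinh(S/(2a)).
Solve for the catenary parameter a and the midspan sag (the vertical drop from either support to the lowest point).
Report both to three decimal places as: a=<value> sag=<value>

seed: a₀ = √(S³/(24(L−S))) = √(150.106³/(24·74.193)) = 43.582284
iter 1: u=1.722099  f(a)=+1.181e+01  f'(a)=-4.527e+00  a ← 43.582284 − (+1.181e+01/-4.527e+00) = 46.191053
iter 2: u=1.624838  f(a)=+1.144e+00  f'(a)=-3.690e+00  a ← 46.191053 − (+1.144e+00/-3.690e+00) = 46.501006
iter 3: u=1.614008  f(a)=+1.326e-02  f'(a)=-3.605e+00  a ← 46.501006 − (+1.326e-02/-3.605e+00) = 46.504684
iter 4: u=1.613880  f(a)=+1.828e-06  f'(a)=-3.604e+00  a ← 46.504684 − (+1.828e-06/-3.604e+00) = 46.504684
iter 5: u=1.613880  f(a)=+0.000e+00  f'(a)=-3.604e+00  a ← 46.504684 − (+0.000e+00/-3.604e+00) = 46.504684
converged: |Δa| < 1e-12 after 5 iterations
sag = a·(cosh(S/(2a)) − 1) = 46.504684·(cosh(1.613880) − 1) = 74.904525
T_max/T_min = cosh(S/(2a)) = 2.610688

a=46.505 sag=74.905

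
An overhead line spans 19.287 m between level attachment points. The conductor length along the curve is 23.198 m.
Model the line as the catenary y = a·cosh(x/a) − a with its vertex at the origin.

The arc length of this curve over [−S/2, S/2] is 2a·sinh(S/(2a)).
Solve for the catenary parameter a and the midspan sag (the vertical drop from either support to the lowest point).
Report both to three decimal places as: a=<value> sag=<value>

seed: a₀ = √(S³/(24(L−S))) = √(19.287³/(24·3.911)) = 8.742739
iter 1: u=1.103030  f(a)=+2.449e-01  f'(a)=-1.008e+00  a ← 8.742739 − (+2.449e-01/-1.008e+00) = 8.985634
iter 2: u=1.073213  f(a)=+1.058e-02  f'(a)=-9.230e-01  a ← 8.985634 − (+1.058e-02/-9.230e-01) = 8.997095
iter 3: u=1.071846  f(a)=+2.170e-05  f'(a)=-9.192e-01  a ← 8.997095 − (+2.170e-05/-9.192e-01) = 8.997119
iter 4: u=1.071843  f(a)=+9.178e-11  f'(a)=-9.192e-01  a ← 8.997119 − (+9.178e-11/-9.192e-01) = 8.997119
iter 5: u=1.071843  f(a)=+0.000e+00  f'(a)=-9.192e-01  a ← 8.997119 − (+0.000e+00/-9.192e-01) = 8.997119
converged: |Δa| < 1e-12 after 5 iterations
sag = a·(cosh(S/(2a)) − 1) = 8.997119·(cosh(1.071843) − 1) = 5.682287
T_max/T_min = cosh(S/(2a)) = 1.631567

a=8.997 sag=5.682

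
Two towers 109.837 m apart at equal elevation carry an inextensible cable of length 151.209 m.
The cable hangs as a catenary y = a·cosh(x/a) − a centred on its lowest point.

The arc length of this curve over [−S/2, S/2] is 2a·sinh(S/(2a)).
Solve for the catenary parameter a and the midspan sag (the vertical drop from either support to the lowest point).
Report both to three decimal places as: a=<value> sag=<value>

a=38.439 sag=46.376

seed: a₀ = √(S³/(24(L−S))) = √(109.837³/(24·41.372)) = 36.531215
iter 1: u=1.503331  f(a)=+4.935e+00  f'(a)=-2.820e+00  a ← 36.531215 − (+4.935e+00/-2.820e+00) = 38.281091
iter 2: u=1.434612  f(a)=+3.767e-01  f'(a)=-2.404e+00  a ← 38.281091 − (+3.767e-01/-2.404e+00) = 38.437766
iter 3: u=1.428764  f(a)=+2.597e-03  f'(a)=-2.371e+00  a ← 38.437766 − (+2.597e-03/-2.371e+00) = 38.438861
iter 4: u=1.428723  f(a)=+1.252e-07  f'(a)=-2.371e+00  a ← 38.438861 − (+1.252e-07/-2.371e+00) = 38.438862
iter 5: u=1.428723  f(a)=-2.842e-14  f'(a)=-2.371e+00  a ← 38.438862 − (-2.842e-14/-2.371e+00) = 38.438862
converged: |Δa| < 1e-12 after 5 iterations
sag = a·(cosh(S/(2a)) − 1) = 38.438862·(cosh(1.428723) − 1) = 46.376152
T_max/T_min = cosh(S/(2a)) = 2.206491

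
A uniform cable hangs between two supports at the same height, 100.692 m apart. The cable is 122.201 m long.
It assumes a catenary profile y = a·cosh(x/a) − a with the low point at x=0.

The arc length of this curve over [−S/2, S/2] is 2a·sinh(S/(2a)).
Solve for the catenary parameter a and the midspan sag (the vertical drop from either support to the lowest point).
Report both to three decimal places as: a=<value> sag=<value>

a=45.831 sag=30.548

seed: a₀ = √(S³/(24(L−S))) = √(100.692³/(24·21.509)) = 44.470982
iter 1: u=1.132109  f(a)=+1.421e+00  f'(a)=-1.097e+00  a ← 44.470982 − (+1.421e+00/-1.097e+00) = 45.766369
iter 2: u=1.100065  f(a)=+6.446e-02  f'(a)=-9.996e-01  a ← 45.766369 − (+6.446e-02/-9.996e-01) = 45.830854
iter 3: u=1.098518  f(a)=+1.466e-04  f'(a)=-9.951e-01  a ← 45.830854 − (+1.466e-04/-9.951e-01) = 45.831001
iter 4: u=1.098514  f(a)=+7.616e-10  f'(a)=-9.951e-01  a ← 45.831001 − (+7.616e-10/-9.951e-01) = 45.831001
iter 5: u=1.098514  f(a)=-1.421e-14  f'(a)=-9.951e-01  a ← 45.831001 − (-1.421e-14/-9.951e-01) = 45.831001
converged: |Δa| < 1e-12 after 5 iterations
sag = a·(cosh(S/(2a)) − 1) = 45.831001·(cosh(1.098514) − 1) = 30.548000
T_max/T_min = cosh(S/(2a)) = 1.666536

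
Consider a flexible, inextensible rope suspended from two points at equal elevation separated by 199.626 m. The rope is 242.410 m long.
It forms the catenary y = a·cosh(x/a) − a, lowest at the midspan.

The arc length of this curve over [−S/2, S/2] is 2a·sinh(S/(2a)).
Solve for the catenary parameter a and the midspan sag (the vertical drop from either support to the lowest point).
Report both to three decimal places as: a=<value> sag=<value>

a=90.720 sag=60.676

seed: a₀ = √(S³/(24(L−S))) = √(199.626³/(24·42.784)) = 88.019590
iter 1: u=1.133986  f(a)=+2.837e+00  f'(a)=-1.103e+00  a ← 88.019590 − (+2.837e+00/-1.103e+00) = 90.591211
iter 2: u=1.101796  f(a)=+1.291e-01  f'(a)=-1.005e+00  a ← 90.591211 − (+1.291e-01/-1.005e+00) = 90.719666
iter 3: u=1.100236  f(a)=+2.954e-04  f'(a)=-1.000e+00  a ← 90.719666 − (+2.954e-04/-1.000e+00) = 90.719961
iter 4: u=1.100232  f(a)=+1.555e-09  f'(a)=-1.000e+00  a ← 90.719961 − (+1.555e-09/-1.000e+00) = 90.719961
iter 5: u=1.100232  f(a)=+5.684e-14  f'(a)=-1.000e+00  a ← 90.719961 − (+5.684e-14/-1.000e+00) = 90.719961
converged: |Δa| < 1e-12 after 5 iterations
sag = a·(cosh(S/(2a)) − 1) = 90.719961·(cosh(1.100232) − 1) = 60.676087
T_max/T_min = cosh(S/(2a)) = 1.668828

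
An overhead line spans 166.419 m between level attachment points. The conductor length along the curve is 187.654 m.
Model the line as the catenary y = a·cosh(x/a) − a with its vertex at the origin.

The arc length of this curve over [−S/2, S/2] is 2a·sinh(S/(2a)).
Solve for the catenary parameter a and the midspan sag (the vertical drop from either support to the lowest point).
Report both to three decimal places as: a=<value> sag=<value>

a=96.867 sag=37.991

seed: a₀ = √(S³/(24(L−S))) = √(166.419³/(24·21.235)) = 95.098268
iter 1: u=0.874984  f(a)=+8.278e-01  f'(a)=-4.817e-01  a ← 95.098268 − (+8.278e-01/-4.817e-01) = 96.816762
iter 2: u=0.859453  f(a)=+2.297e-02  f'(a)=-4.553e-01  a ← 96.816762 − (+2.297e-02/-4.553e-01) = 96.867215
iter 3: u=0.859006  f(a)=+1.881e-05  f'(a)=-4.546e-01  a ← 96.867215 − (+1.881e-05/-4.546e-01) = 96.867257
iter 4: u=0.859005  f(a)=+1.265e-11  f'(a)=-4.546e-01  a ← 96.867257 − (+1.265e-11/-4.546e-01) = 96.867257
converged: |Δa| < 1e-12 after 4 iterations
sag = a·(cosh(S/(2a)) − 1) = 96.867257·(cosh(0.859005) − 1) = 37.991081
T_max/T_min = cosh(S/(2a)) = 1.392197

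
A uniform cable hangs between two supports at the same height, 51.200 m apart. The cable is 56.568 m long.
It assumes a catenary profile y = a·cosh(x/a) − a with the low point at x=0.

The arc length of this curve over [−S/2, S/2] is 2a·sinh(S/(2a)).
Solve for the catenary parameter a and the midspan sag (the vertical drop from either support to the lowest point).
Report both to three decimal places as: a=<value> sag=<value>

seed: a₀ = √(S³/(24(L−S))) = √(51.200³/(24·5.368)) = 32.276993
iter 1: u=0.793135  f(a)=+1.714e-01  f'(a)=-3.540e-01  a ← 32.276993 − (+1.714e-01/-3.540e-01) = 32.761122
iter 2: u=0.781414  f(a)=+3.932e-03  f'(a)=-3.379e-01  a ← 32.761122 − (+3.932e-03/-3.379e-01) = 32.772758
iter 3: u=0.781137  f(a)=+2.178e-06  f'(a)=-3.376e-01  a ← 32.772758 − (+2.178e-06/-3.376e-01) = 32.772764
iter 4: u=0.781136  f(a)=+6.750e-13  f'(a)=-3.376e-01  a ← 32.772764 − (+6.750e-13/-3.376e-01) = 32.772764
converged: |Δa| < 1e-12 after 4 iterations
sag = a·(cosh(S/(2a)) − 1) = 32.772764·(cosh(0.781136) − 1) = 10.517405
T_max/T_min = cosh(S/(2a)) = 1.320919

a=32.773 sag=10.517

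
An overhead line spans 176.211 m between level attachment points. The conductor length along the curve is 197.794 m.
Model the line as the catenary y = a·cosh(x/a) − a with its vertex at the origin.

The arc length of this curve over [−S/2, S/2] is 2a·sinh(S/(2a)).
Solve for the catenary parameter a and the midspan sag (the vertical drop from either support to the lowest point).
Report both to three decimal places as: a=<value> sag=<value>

seed: a₀ = √(S³/(24(L−S))) = √(176.211³/(24·21.583)) = 102.775121
iter 1: u=0.857265  f(a)=+8.071e-01  f'(a)=-4.517e-01  a ← 102.775121 − (+8.071e-01/-4.517e-01) = 104.561937
iter 2: u=0.842615  f(a)=+2.153e-02  f'(a)=-4.279e-01  a ← 104.561937 − (+2.153e-02/-4.279e-01) = 104.612252
iter 3: u=0.842210  f(a)=+1.625e-05  f'(a)=-4.272e-01  a ← 104.612252 − (+1.625e-05/-4.272e-01) = 104.612290
iter 4: u=0.842210  f(a)=+9.322e-12  f'(a)=-4.272e-01  a ← 104.612290 − (+9.322e-12/-4.272e-01) = 104.612290
converged: |Δa| < 1e-12 after 4 iterations
sag = a·(cosh(S/(2a)) − 1) = 104.612290·(cosh(0.842210) − 1) = 39.347245
T_max/T_min = cosh(S/(2a)) = 1.376125

a=104.612 sag=39.347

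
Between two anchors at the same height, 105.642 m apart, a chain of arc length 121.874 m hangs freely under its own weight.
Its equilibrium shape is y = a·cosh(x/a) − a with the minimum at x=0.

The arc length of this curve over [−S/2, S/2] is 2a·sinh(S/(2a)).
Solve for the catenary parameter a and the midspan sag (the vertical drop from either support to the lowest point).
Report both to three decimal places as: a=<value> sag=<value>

a=56.238 sag=26.684

seed: a₀ = √(S³/(24(L−S))) = √(105.642³/(24·16.232)) = 55.012741
iter 1: u=0.960159  f(a)=+7.649e-01  f'(a)=-6.463e-01  a ← 55.012741 − (+7.649e-01/-6.463e-01) = 56.196097
iter 2: u=0.939941  f(a)=+2.538e-02  f'(a)=-6.041e-01  a ← 56.196097 − (+2.538e-02/-6.041e-01) = 56.238103
iter 3: u=0.939239  f(a)=+3.005e-05  f'(a)=-6.027e-01  a ← 56.238103 − (+3.005e-05/-6.027e-01) = 56.238153
iter 4: u=0.939238  f(a)=+4.229e-11  f'(a)=-6.027e-01  a ← 56.238153 − (+4.229e-11/-6.027e-01) = 56.238153
iter 5: u=0.939238  f(a)=+1.421e-14  f'(a)=-6.027e-01  a ← 56.238153 − (+1.421e-14/-6.027e-01) = 56.238153
converged: |Δa| < 1e-12 after 5 iterations
sag = a·(cosh(S/(2a)) − 1) = 56.238153·(cosh(0.939238) − 1) = 26.683785
T_max/T_min = cosh(S/(2a)) = 1.474478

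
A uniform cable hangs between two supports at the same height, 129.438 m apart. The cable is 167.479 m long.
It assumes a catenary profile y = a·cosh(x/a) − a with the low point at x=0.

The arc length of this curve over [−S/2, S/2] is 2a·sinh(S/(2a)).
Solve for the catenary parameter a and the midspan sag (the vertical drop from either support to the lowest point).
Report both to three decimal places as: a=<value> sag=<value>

seed: a₀ = √(S³/(24(L−S))) = √(129.438³/(24·38.041)) = 48.737260
iter 1: u=1.327916  f(a)=+3.498e+00  f'(a)=-1.854e+00  a ← 48.737260 − (+3.498e+00/-1.854e+00) = 50.623911
iter 2: u=1.278427  f(a)=+2.134e-01  f'(a)=-1.634e+00  a ← 50.623911 − (+2.134e-01/-1.634e+00) = 50.754482
iter 3: u=1.275139  f(a)=+9.081e-04  f'(a)=-1.620e+00  a ← 50.754482 − (+9.081e-04/-1.620e+00) = 50.755042
iter 4: u=1.275125  f(a)=+1.660e-08  f'(a)=-1.620e+00  a ← 50.755042 − (+1.660e-08/-1.620e+00) = 50.755042
iter 5: u=1.275125  f(a)=+0.000e+00  f'(a)=-1.620e+00  a ← 50.755042 − (+0.000e+00/-1.620e+00) = 50.755042
converged: |Δa| < 1e-12 after 5 iterations
sag = a·(cosh(S/(2a)) − 1) = 50.755042·(cosh(1.275125) − 1) = 47.165222
T_max/T_min = cosh(S/(2a)) = 1.929272

a=50.755 sag=47.165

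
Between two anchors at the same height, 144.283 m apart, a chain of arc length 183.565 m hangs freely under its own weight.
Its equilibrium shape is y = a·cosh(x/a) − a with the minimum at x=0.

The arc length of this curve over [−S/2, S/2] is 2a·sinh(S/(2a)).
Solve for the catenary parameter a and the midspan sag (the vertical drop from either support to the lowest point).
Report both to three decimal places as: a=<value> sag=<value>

seed: a₀ = √(S³/(24(L−S))) = √(144.283³/(24·39.282)) = 56.444331
iter 1: u=1.278100  f(a)=+3.336e+00  f'(a)=-1.633e+00  a ← 56.444331 − (+3.336e+00/-1.633e+00) = 58.487346
iter 2: u=1.233455  f(a)=+1.897e-01  f'(a)=-1.452e+00  a ← 58.487346 − (+1.897e-01/-1.452e+00) = 58.617978
iter 3: u=1.230706  f(a)=+6.950e-04  f'(a)=-1.441e+00  a ← 58.617978 − (+6.950e-04/-1.441e+00) = 58.618460
iter 4: u=1.230696  f(a)=+9.406e-09  f'(a)=-1.441e+00  a ← 58.618460 − (+9.406e-09/-1.441e+00) = 58.618460
iter 5: u=1.230696  f(a)=-2.842e-14  f'(a)=-1.441e+00  a ← 58.618460 − (-2.842e-14/-1.441e+00) = 58.618460
converged: |Δa| < 1e-12 after 5 iterations
sag = a·(cosh(S/(2a)) − 1) = 58.618460·(cosh(1.230696) − 1) = 50.285861
T_max/T_min = cosh(S/(2a)) = 1.857850

a=58.618 sag=50.286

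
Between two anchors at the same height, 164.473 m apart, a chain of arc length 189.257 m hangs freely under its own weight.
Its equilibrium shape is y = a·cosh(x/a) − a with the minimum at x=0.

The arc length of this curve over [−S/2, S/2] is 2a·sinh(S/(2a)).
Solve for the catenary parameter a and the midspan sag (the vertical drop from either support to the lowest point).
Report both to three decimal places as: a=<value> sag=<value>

a=88.377 sag=41.103

seed: a₀ = √(S³/(24(L−S))) = √(164.473³/(24·24.784)) = 86.486954
iter 1: u=0.950854  f(a)=+1.145e+00  f'(a)=-6.266e-01  a ← 86.486954 − (+1.145e+00/-6.266e-01) = 88.313845
iter 2: u=0.931185  f(a)=+3.728e-02  f'(a)=-5.864e-01  a ← 88.313845 − (+3.728e-02/-5.864e-01) = 88.377414
iter 3: u=0.930515  f(a)=+4.248e-05  f'(a)=-5.851e-01  a ← 88.377414 − (+4.248e-05/-5.851e-01) = 88.377486
iter 4: u=0.930514  f(a)=+5.531e-11  f'(a)=-5.851e-01  a ← 88.377486 − (+5.531e-11/-5.851e-01) = 88.377486
iter 5: u=0.930514  f(a)=+0.000e+00  f'(a)=-5.851e-01  a ← 88.377486 − (+0.000e+00/-5.851e-01) = 88.377486
converged: |Δa| < 1e-12 after 5 iterations
sag = a·(cosh(S/(2a)) − 1) = 88.377486·(cosh(0.930514) − 1) = 41.102756
T_max/T_min = cosh(S/(2a)) = 1.465082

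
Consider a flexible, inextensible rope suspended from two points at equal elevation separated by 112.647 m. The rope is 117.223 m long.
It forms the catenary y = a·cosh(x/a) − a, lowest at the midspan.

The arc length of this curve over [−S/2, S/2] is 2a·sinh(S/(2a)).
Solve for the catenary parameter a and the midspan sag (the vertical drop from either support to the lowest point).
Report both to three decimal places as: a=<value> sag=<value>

a=114.774 sag=14.099

seed: a₀ = √(S³/(24(L−S))) = √(112.647³/(24·4.576)) = 114.085596
iter 1: u=0.493695  f(a)=+5.609e-02  f'(a)=-8.219e-02  a ← 114.085596 − (+5.609e-02/-8.219e-02) = 114.768031
iter 2: u=0.490759  f(a)=+5.073e-04  f'(a)=-8.071e-02  a ← 114.768031 − (+5.073e-04/-8.071e-02) = 114.774316
iter 3: u=0.490733  f(a)=+4.233e-08  f'(a)=-8.070e-02  a ← 114.774316 − (+4.233e-08/-8.070e-02) = 114.774317
iter 4: u=0.490733  f(a)=+1.421e-14  f'(a)=-8.070e-02  a ← 114.774317 − (+1.421e-14/-8.070e-02) = 114.774317
converged: |Δa| < 1e-12 after 4 iterations
sag = a·(cosh(S/(2a)) − 1) = 114.774317·(cosh(0.490733) − 1) = 14.099465
T_max/T_min = cosh(S/(2a)) = 1.122845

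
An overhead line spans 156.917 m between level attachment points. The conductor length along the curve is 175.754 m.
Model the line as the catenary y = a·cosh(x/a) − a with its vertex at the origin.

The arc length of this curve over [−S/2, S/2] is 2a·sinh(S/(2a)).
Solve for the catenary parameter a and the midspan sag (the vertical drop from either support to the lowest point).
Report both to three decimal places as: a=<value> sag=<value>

seed: a₀ = √(S³/(24(L−S))) = √(156.917³/(24·18.837)) = 92.447145
iter 1: u=0.848685  f(a)=+6.901e-01  f'(a)=-4.376e-01  a ← 92.447145 − (+6.901e-01/-4.376e-01) = 94.024100
iter 2: u=0.834451  f(a)=+1.805e-02  f'(a)=-4.150e-01  a ← 94.024100 − (+1.805e-02/-4.150e-01) = 94.067605
iter 3: u=0.834065  f(a)=+1.309e-05  f'(a)=-4.144e-01  a ← 94.067605 − (+1.309e-05/-4.144e-01) = 94.067636
iter 4: u=0.834065  f(a)=+6.906e-12  f'(a)=-4.144e-01  a ← 94.067636 − (+6.906e-12/-4.144e-01) = 94.067636
converged: |Δa| < 1e-12 after 4 iterations
sag = a·(cosh(S/(2a)) − 1) = 94.067636·(cosh(0.834065) − 1) = 34.661099
T_max/T_min = cosh(S/(2a)) = 1.368470

a=94.068 sag=34.661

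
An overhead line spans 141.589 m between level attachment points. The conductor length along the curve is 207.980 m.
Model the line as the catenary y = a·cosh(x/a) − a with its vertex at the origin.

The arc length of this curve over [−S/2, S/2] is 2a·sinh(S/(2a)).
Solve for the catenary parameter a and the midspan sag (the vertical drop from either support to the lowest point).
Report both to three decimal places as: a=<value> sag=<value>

seed: a₀ = √(S³/(24(L−S))) = √(141.589³/(24·66.391)) = 42.206957
iter 1: u=1.677318  f(a)=+9.990e+00  f'(a)=-4.125e+00  a ← 42.206957 − (+9.990e+00/-4.125e+00) = 44.628878
iter 2: u=1.586294  f(a)=+9.244e-01  f'(a)=-3.394e+00  a ← 44.628878 − (+9.244e-01/-3.394e+00) = 44.901256
iter 3: u=1.576671  f(a)=+9.697e-03  f'(a)=-3.323e+00  a ← 44.901256 − (+9.697e-03/-3.323e+00) = 44.904175
iter 4: u=1.576568  f(a)=+1.092e-06  f'(a)=-3.322e+00  a ← 44.904175 − (+1.092e-06/-3.322e+00) = 44.904175
iter 5: u=1.576568  f(a)=+2.842e-14  f'(a)=-3.322e+00  a ← 44.904175 − (+2.842e-14/-3.322e+00) = 44.904175
converged: |Δa| < 1e-12 after 5 iterations
sag = a·(cosh(S/(2a)) − 1) = 44.904175·(cosh(1.576568) − 1) = 68.366761
T_max/T_min = cosh(S/(2a)) = 2.522503

a=44.904 sag=68.367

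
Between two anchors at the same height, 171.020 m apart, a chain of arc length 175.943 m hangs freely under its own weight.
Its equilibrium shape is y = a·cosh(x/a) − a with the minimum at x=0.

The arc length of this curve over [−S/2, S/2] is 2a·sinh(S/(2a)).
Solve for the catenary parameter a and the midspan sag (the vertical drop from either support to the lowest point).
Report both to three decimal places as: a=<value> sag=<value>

a=206.637 sag=17.947

seed: a₀ = √(S³/(24(L−S))) = √(171.020³/(24·4.923)) = 205.754724
iter 1: u=0.415592  f(a)=+4.269e-02  f'(a)=-4.868e-02  a ← 205.754724 − (+4.269e-02/-4.868e-02) = 206.631579
iter 2: u=0.413828  f(a)=+2.744e-04  f'(a)=-4.806e-02  a ← 206.631579 − (+2.744e-04/-4.806e-02) = 206.637289
iter 3: u=0.413817  f(a)=+1.150e-08  f'(a)=-4.806e-02  a ← 206.637289 − (+1.150e-08/-4.806e-02) = 206.637290
iter 4: u=0.413817  f(a)=+0.000e+00  f'(a)=-4.806e-02  a ← 206.637290 − (+0.000e+00/-4.806e-02) = 206.637290
converged: |Δa| < 1e-12 after 4 iterations
sag = a·(cosh(S/(2a)) − 1) = 206.637290·(cosh(0.413817) − 1) = 17.946669
T_max/T_min = cosh(S/(2a)) = 1.086851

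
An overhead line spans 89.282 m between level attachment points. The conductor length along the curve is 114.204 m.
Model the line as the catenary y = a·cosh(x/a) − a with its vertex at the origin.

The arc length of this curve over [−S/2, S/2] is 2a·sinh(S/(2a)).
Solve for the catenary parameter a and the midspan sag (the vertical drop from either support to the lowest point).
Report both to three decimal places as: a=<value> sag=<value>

seed: a₀ = √(S³/(24(L−S))) = √(89.282³/(24·24.922)) = 34.494416
iter 1: u=1.294151  f(a)=+2.172e+00  f'(a)=-1.702e+00  a ← 34.494416 − (+2.172e+00/-1.702e+00) = 35.770726
iter 2: u=1.247976  f(a)=+1.264e-01  f'(a)=-1.509e+00  a ← 35.770726 − (+1.264e-01/-1.509e+00) = 35.854469
iter 3: u=1.245061  f(a)=+4.863e-04  f'(a)=-1.498e+00  a ← 35.854469 − (+4.863e-04/-1.498e+00) = 35.854794
iter 4: u=1.245050  f(a)=+7.260e-09  f'(a)=-1.497e+00  a ← 35.854794 − (+7.260e-09/-1.497e+00) = 35.854794
iter 5: u=1.245050  f(a)=+2.842e-14  f'(a)=-1.497e+00  a ← 35.854794 − (+2.842e-14/-1.497e+00) = 35.854794
converged: |Δa| < 1e-12 after 5 iterations
sag = a·(cosh(S/(2a)) − 1) = 35.854794·(cosh(1.245050) − 1) = 31.570755
T_max/T_min = cosh(S/(2a)) = 1.880517

a=35.855 sag=31.571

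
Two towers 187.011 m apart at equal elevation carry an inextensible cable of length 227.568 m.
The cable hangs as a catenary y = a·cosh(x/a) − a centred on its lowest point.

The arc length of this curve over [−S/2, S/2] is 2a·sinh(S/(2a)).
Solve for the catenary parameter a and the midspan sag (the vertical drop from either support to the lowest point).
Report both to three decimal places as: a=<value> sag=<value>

a=84.515 sag=57.223

seed: a₀ = √(S³/(24(L−S))) = √(187.011³/(24·40.557)) = 81.971371
iter 1: u=1.140709  f(a)=+2.722e+00  f'(a)=-1.124e+00  a ← 81.971371 − (+2.722e+00/-1.124e+00) = 84.392077
iter 2: u=1.107989  f(a)=+1.252e-01  f'(a)=-1.023e+00  a ← 84.392077 − (+1.252e-01/-1.023e+00) = 84.514475
iter 3: u=1.106384  f(a)=+2.934e-04  f'(a)=-1.018e+00  a ← 84.514475 − (+2.934e-04/-1.018e+00) = 84.514763
iter 4: u=1.106381  f(a)=+1.618e-09  f'(a)=-1.018e+00  a ← 84.514763 − (+1.618e-09/-1.018e+00) = 84.514763
iter 5: u=1.106381  f(a)=-2.842e-14  f'(a)=-1.018e+00  a ← 84.514763 − (-2.842e-14/-1.018e+00) = 84.514763
converged: |Δa| < 1e-12 after 5 iterations
sag = a·(cosh(S/(2a)) − 1) = 84.514763·(cosh(1.106381) − 1) = 57.222825
T_max/T_min = cosh(S/(2a)) = 1.677075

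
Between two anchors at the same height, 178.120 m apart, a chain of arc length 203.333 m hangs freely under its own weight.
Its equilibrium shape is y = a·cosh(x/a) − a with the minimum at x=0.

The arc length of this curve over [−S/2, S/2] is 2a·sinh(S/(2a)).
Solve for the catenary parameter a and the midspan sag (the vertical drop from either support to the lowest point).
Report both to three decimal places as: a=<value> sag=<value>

seed: a₀ = √(S³/(24(L−S))) = √(178.120³/(24·25.213)) = 96.638715
iter 1: u=0.921577  f(a)=+1.093e+00  f'(a)=-5.675e-01  a ← 96.638715 − (+1.093e+00/-5.675e-01) = 98.564035
iter 2: u=0.903575  f(a)=+3.351e-02  f'(a)=-5.332e-01  a ← 98.564035 − (+3.351e-02/-5.332e-01) = 98.626878
iter 3: u=0.902999  f(a)=+3.372e-05  f'(a)=-5.321e-01  a ← 98.626878 − (+3.372e-05/-5.321e-01) = 98.626941
iter 4: u=0.902999  f(a)=+3.422e-11  f'(a)=-5.321e-01  a ← 98.626941 − (+3.422e-11/-5.321e-01) = 98.626941
converged: |Δa| < 1e-12 after 4 iterations
sag = a·(cosh(S/(2a)) − 1) = 98.626941·(cosh(0.902999) − 1) = 43.018217
T_max/T_min = cosh(S/(2a)) = 1.436171

a=98.627 sag=43.018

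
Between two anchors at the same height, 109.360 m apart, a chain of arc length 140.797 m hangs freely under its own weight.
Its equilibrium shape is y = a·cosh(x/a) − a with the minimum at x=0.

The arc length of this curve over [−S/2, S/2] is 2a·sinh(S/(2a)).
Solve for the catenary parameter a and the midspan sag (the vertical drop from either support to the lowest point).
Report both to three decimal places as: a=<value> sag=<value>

seed: a₀ = √(S³/(24(L−S))) = √(109.360³/(24·31.437)) = 41.635289
iter 1: u=1.313309  f(a)=+2.825e+00  f'(a)=-1.787e+00  a ← 41.635289 − (+2.825e+00/-1.787e+00) = 43.216104
iter 2: u=1.265269  f(a)=+1.689e-01  f'(a)=-1.579e+00  a ← 43.216104 − (+1.689e-01/-1.579e+00) = 43.323030
iter 3: u=1.262146  f(a)=+6.882e-04  f'(a)=-1.566e+00  a ← 43.323030 − (+6.882e-04/-1.566e+00) = 43.323470
iter 4: u=1.262133  f(a)=+1.153e-08  f'(a)=-1.566e+00  a ← 43.323470 − (+1.153e-08/-1.566e+00) = 43.323470
iter 5: u=1.262133  f(a)=+2.842e-14  f'(a)=-1.566e+00  a ← 43.323470 − (+2.842e-14/-1.566e+00) = 43.323470
converged: |Δa| < 1e-12 after 5 iterations
sag = a·(cosh(S/(2a)) − 1) = 43.323470·(cosh(1.262133) − 1) = 39.337717
T_max/T_min = cosh(S/(2a)) = 1.908000

a=43.323 sag=39.338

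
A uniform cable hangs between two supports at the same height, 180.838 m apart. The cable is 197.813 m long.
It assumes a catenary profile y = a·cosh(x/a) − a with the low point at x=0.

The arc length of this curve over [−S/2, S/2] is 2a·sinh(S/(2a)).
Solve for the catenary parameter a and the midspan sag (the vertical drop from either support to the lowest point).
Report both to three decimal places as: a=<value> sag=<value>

seed: a₀ = √(S³/(24(L−S))) = √(180.838³/(24·16.975)) = 120.482517
iter 1: u=0.750474  f(a)=+4.845e-01  f'(a)=-2.980e-01  a ← 120.482517 − (+4.845e-01/-2.980e-01) = 122.108437
iter 2: u=0.740481  f(a)=+9.982e-03  f'(a)=-2.858e-01  a ← 122.108437 − (+9.982e-03/-2.858e-01) = 122.143361
iter 3: u=0.740269  f(a)=+4.435e-06  f'(a)=-2.856e-01  a ← 122.143361 − (+4.435e-06/-2.856e-01) = 122.143377
iter 4: u=0.740269  f(a)=+8.811e-13  f'(a)=-2.856e-01  a ← 122.143377 − (+8.811e-13/-2.856e-01) = 122.143377
converged: |Δa| < 1e-12 after 4 iterations
sag = a·(cosh(S/(2a)) − 1) = 122.143377·(cosh(0.740269) − 1) = 35.023732
T_max/T_min = cosh(S/(2a)) = 1.286743

a=122.143 sag=35.024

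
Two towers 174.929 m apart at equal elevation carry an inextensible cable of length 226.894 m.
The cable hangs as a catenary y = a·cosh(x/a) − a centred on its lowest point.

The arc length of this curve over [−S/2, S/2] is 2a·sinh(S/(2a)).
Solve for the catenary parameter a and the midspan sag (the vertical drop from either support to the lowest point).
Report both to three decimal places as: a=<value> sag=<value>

a=68.254 sag=64.143

seed: a₀ = √(S³/(24(L−S))) = √(174.929³/(24·51.965)) = 65.513625
iter 1: u=1.335058  f(a)=+4.833e+00  f'(a)=-1.888e+00  a ← 65.513625 − (+4.833e+00/-1.888e+00) = 68.073579
iter 2: u=1.284852  f(a)=+2.977e-01  f'(a)=-1.662e+00  a ← 68.073579 − (+2.977e-01/-1.662e+00) = 68.252726
iter 3: u=1.281480  f(a)=+1.294e-03  f'(a)=-1.647e+00  a ← 68.252726 − (+1.294e-03/-1.647e+00) = 68.253512
iter 4: u=1.281465  f(a)=+2.466e-08  f'(a)=-1.647e+00  a ← 68.253512 − (+2.466e-08/-1.647e+00) = 68.253512
iter 5: u=1.281465  f(a)=+0.000e+00  f'(a)=-1.647e+00  a ← 68.253512 − (+0.000e+00/-1.647e+00) = 68.253512
converged: |Δa| < 1e-12 after 5 iterations
sag = a·(cosh(S/(2a)) − 1) = 68.253512·(cosh(1.281465) − 1) = 64.142726
T_max/T_min = cosh(S/(2a)) = 1.939772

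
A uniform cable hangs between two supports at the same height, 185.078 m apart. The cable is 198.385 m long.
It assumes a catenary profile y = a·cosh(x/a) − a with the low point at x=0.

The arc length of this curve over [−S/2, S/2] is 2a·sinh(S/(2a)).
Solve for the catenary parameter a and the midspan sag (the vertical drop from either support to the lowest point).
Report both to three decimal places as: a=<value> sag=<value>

seed: a₀ = √(S³/(24(L−S))) = √(185.078³/(24·13.307)) = 140.892053
iter 1: u=0.656808  f(a)=+2.900e-01  f'(a)=-1.972e-01  a ← 140.892053 − (+2.900e-01/-1.972e-01) = 142.362829
iter 2: u=0.650022  f(a)=+4.604e-03  f'(a)=-1.910e-01  a ← 142.362829 − (+4.604e-03/-1.910e-01) = 142.386936
iter 3: u=0.649912  f(a)=+1.202e-06  f'(a)=-1.909e-01  a ← 142.386936 − (+1.202e-06/-1.909e-01) = 142.386943
iter 4: u=0.649912  f(a)=+8.527e-14  f'(a)=-1.909e-01  a ← 142.386943 − (+8.527e-14/-1.909e-01) = 142.386943
converged: |Δa| < 1e-12 after 4 iterations
sag = a·(cosh(S/(2a)) − 1) = 142.386943·(cosh(0.649912) − 1) = 31.144592
T_max/T_min = cosh(S/(2a)) = 1.218732

a=142.387 sag=31.145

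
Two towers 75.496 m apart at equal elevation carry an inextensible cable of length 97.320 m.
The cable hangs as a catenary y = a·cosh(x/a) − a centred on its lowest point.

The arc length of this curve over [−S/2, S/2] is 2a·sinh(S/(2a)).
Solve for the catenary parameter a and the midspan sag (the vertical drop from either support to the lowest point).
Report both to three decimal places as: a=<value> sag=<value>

seed: a₀ = √(S³/(24(L−S))) = √(75.496³/(24·21.824)) = 28.662437
iter 1: u=1.316985  f(a)=+1.973e+00  f'(a)=-1.804e+00  a ← 28.662437 − (+1.973e+00/-1.804e+00) = 29.756042
iter 2: u=1.268583  f(a)=+1.185e-01  f'(a)=-1.593e+00  a ← 29.756042 − (+1.185e-01/-1.593e+00) = 29.830443
iter 3: u=1.265419  f(a)=+4.883e-04  f'(a)=-1.580e+00  a ← 29.830443 − (+4.883e-04/-1.580e+00) = 29.830752
iter 4: u=1.265406  f(a)=+8.366e-09  f'(a)=-1.580e+00  a ← 29.830752 − (+8.366e-09/-1.580e+00) = 29.830752
iter 5: u=1.265406  f(a)=-1.421e-14  f'(a)=-1.580e+00  a ← 29.830752 − (-1.421e-14/-1.580e+00) = 29.830752
converged: |Δa| < 1e-12 after 5 iterations
sag = a·(cosh(S/(2a)) − 1) = 29.830752·(cosh(1.265406) − 1) = 27.245244
T_max/T_min = cosh(S/(2a)) = 1.913327

a=29.831 sag=27.245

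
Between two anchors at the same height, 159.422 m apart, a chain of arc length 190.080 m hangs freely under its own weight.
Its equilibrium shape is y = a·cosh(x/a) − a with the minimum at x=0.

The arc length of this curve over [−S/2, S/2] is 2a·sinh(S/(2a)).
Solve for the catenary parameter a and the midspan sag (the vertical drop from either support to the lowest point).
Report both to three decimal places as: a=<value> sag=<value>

seed: a₀ = √(S³/(24(L−S))) = √(159.422³/(24·30.658)) = 74.206996
iter 1: u=1.074171  f(a)=+1.818e+00  f'(a)=-9.256e-01  a ← 74.206996 − (+1.818e+00/-9.256e-01) = 76.171161
iter 2: u=1.046472  f(a)=+7.469e-02  f'(a)=-8.510e-01  a ← 76.171161 − (+7.469e-02/-8.510e-01) = 76.258923
iter 3: u=1.045268  f(a)=+1.380e-04  f'(a)=-8.479e-01  a ← 76.258923 − (+1.380e-04/-8.479e-01) = 76.259085
iter 4: u=1.045266  f(a)=+4.730e-10  f'(a)=-8.479e-01  a ← 76.259085 − (+4.730e-10/-8.479e-01) = 76.259085
iter 5: u=1.045266  f(a)=+0.000e+00  f'(a)=-8.479e-01  a ← 76.259085 − (+0.000e+00/-8.479e-01) = 76.259085
converged: |Δa| < 1e-12 after 5 iterations
sag = a·(cosh(S/(2a)) − 1) = 76.259085·(cosh(1.045266) − 1) = 45.593488
T_max/T_min = cosh(S/(2a)) = 1.597876

a=76.259 sag=45.593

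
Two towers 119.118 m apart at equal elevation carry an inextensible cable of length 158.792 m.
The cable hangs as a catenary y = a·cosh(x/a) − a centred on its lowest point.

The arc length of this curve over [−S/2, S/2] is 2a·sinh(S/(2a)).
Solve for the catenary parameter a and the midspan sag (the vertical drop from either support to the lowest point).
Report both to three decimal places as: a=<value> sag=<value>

seed: a₀ = √(S³/(24(L−S))) = √(119.118³/(24·39.674)) = 42.131554
iter 1: u=1.413644  f(a)=+4.158e+00  f'(a)=-2.288e+00  a ← 42.131554 − (+4.158e+00/-2.288e+00) = 43.949261
iter 2: u=1.355176  f(a)=+2.842e-01  f'(a)=-1.985e+00  a ← 43.949261 − (+2.842e-01/-1.985e+00) = 44.092484
iter 3: u=1.350774  f(a)=+1.544e-03  f'(a)=-1.963e+00  a ← 44.092484 − (+1.544e-03/-1.963e+00) = 44.093271
iter 4: u=1.350750  f(a)=+4.607e-08  f'(a)=-1.963e+00  a ← 44.093271 − (+4.607e-08/-1.963e+00) = 44.093271
iter 5: u=1.350750  f(a)=+0.000e+00  f'(a)=-1.963e+00  a ← 44.093271 − (+0.000e+00/-1.963e+00) = 44.093271
converged: |Δa| < 1e-12 after 5 iterations
sag = a·(cosh(S/(2a)) − 1) = 44.093271·(cosh(1.350750) − 1) = 46.724907
T_max/T_min = cosh(S/(2a)) = 2.059683

a=44.093 sag=46.725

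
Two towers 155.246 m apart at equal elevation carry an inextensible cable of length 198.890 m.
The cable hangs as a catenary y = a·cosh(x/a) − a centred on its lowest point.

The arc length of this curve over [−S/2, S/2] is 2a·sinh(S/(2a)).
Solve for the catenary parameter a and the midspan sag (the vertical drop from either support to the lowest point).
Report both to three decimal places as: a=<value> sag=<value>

a=62.140 sag=55.123

seed: a₀ = √(S³/(24(L−S))) = √(155.246³/(24·43.644)) = 59.767176
iter 1: u=1.298756  f(a)=+3.832e+00  f'(a)=-1.722e+00  a ← 59.767176 − (+3.832e+00/-1.722e+00) = 61.992453
iter 2: u=1.252136  f(a)=+2.244e-01  f'(a)=-1.526e+00  a ← 61.992453 − (+2.244e-01/-1.526e+00) = 62.139538
iter 3: u=1.249172  f(a)=+8.756e-04  f'(a)=-1.514e+00  a ← 62.139538 − (+8.756e-04/-1.514e+00) = 62.140117
iter 4: u=1.249161  f(a)=+1.344e-08  f'(a)=-1.514e+00  a ← 62.140117 − (+1.344e-08/-1.514e+00) = 62.140117
iter 5: u=1.249161  f(a)=+2.842e-14  f'(a)=-1.514e+00  a ← 62.140117 − (+2.842e-14/-1.514e+00) = 62.140117
converged: |Δa| < 1e-12 after 5 iterations
sag = a·(cosh(S/(2a)) − 1) = 62.140117·(cosh(1.249161) − 1) = 55.123271
T_max/T_min = cosh(S/(2a)) = 1.887080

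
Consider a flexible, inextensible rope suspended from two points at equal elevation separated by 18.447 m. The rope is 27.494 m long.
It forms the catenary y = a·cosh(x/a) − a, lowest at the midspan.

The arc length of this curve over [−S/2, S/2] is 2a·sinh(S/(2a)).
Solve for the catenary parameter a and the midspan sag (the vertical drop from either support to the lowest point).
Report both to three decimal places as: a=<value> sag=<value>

a=5.735 sag=9.160

seed: a₀ = √(S³/(24(L−S))) = √(18.447³/(24·9.047)) = 5.376884
iter 1: u=1.715399  f(a)=+1.428e+00  f'(a)=-4.465e+00  a ← 5.376884 − (+1.428e+00/-4.465e+00) = 5.696741
iter 2: u=1.619084  f(a)=+1.374e-01  f'(a)=-3.644e+00  a ← 5.696741 − (+1.374e-01/-3.644e+00) = 5.734436
iter 3: u=1.608441  f(a)=+1.569e-03  f'(a)=-3.561e+00  a ← 5.734436 − (+1.569e-03/-3.561e+00) = 5.734877
iter 4: u=1.608317  f(a)=+2.100e-07  f'(a)=-3.560e+00  a ← 5.734877 − (+2.100e-07/-3.560e+00) = 5.734877
iter 5: u=1.608317  f(a)=+7.105e-15  f'(a)=-3.560e+00  a ← 5.734877 − (+7.105e-15/-3.560e+00) = 5.734877
converged: |Δa| < 1e-12 after 5 iterations
sag = a·(cosh(S/(2a)) − 1) = 5.734877·(cosh(1.608317) − 1) = 9.160385
T_max/T_min = cosh(S/(2a)) = 2.597312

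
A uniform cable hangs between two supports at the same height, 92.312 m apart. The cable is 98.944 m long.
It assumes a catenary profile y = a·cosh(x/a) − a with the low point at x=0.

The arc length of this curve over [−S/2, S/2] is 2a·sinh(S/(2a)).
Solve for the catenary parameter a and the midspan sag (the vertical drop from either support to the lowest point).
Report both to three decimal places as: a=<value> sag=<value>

seed: a₀ = √(S³/(24(L−S))) = √(92.312³/(24·6.632)) = 70.300653
iter 1: u=0.656552  f(a)=+1.444e-01  f'(a)=-1.969e-01  a ← 70.300653 − (+1.444e-01/-1.969e-01) = 71.033969
iter 2: u=0.649774  f(a)=+2.291e-03  f'(a)=-1.907e-01  a ← 71.033969 − (+2.291e-03/-1.907e-01) = 71.045980
iter 3: u=0.649664  f(a)=+5.970e-07  f'(a)=-1.906e-01  a ← 71.045980 − (+5.970e-07/-1.906e-01) = 71.045983
iter 4: u=0.649664  f(a)=+2.842e-14  f'(a)=-1.906e-01  a ← 71.045983 − (+2.842e-14/-1.906e-01) = 71.045983
converged: |Δa| < 1e-12 after 4 iterations
sag = a·(cosh(S/(2a)) − 1) = 71.045983·(cosh(0.649664) − 1) = 15.527746
T_max/T_min = cosh(S/(2a)) = 1.218559

a=71.046 sag=15.528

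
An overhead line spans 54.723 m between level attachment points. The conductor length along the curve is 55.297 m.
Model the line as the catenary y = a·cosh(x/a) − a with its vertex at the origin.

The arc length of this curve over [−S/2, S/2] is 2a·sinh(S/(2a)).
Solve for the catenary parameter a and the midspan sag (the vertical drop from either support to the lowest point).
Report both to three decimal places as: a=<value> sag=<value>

a=109.238 sag=3.445

seed: a₀ = √(S³/(24(L−S))) = √(54.723³/(24·0.574)) = 109.066978
iter 1: u=0.250869  f(a)=+1.809e-03  f'(a)=-1.059e-02  a ← 109.066978 − (+1.809e-03/-1.059e-02) = 109.237762
iter 2: u=0.250477  f(a)=+4.258e-06  f'(a)=-1.054e-02  a ← 109.237762 − (+4.258e-06/-1.054e-02) = 109.238166
iter 3: u=0.250476  f(a)=+2.371e-11  f'(a)=-1.054e-02  a ← 109.238166 − (+2.371e-11/-1.054e-02) = 109.238166
iter 4: u=0.250476  f(a)=-7.105e-15  f'(a)=-1.054e-02  a ← 109.238166 − (-7.105e-15/-1.054e-02) = 109.238166
converged: |Δa| < 1e-12 after 4 iterations
sag = a·(cosh(S/(2a)) − 1) = 109.238166·(cosh(0.250476) − 1) = 3.444648
T_max/T_min = cosh(S/(2a)) = 1.031533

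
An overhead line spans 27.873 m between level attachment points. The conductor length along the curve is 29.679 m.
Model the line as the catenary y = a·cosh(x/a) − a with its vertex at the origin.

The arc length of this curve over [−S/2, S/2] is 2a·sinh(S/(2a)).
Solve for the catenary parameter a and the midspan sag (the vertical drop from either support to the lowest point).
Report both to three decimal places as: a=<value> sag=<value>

seed: a₀ = √(S³/(24(L−S))) = √(27.873³/(24·1.806)) = 22.351727
iter 1: u=0.623509  f(a)=+3.543e-02  f'(a)=-1.680e-01  a ← 22.351727 − (+3.543e-02/-1.680e-01) = 22.562671
iter 2: u=0.617680  f(a)=+5.078e-04  f'(a)=-1.632e-01  a ← 22.562671 − (+5.078e-04/-1.632e-01) = 22.565783
iter 3: u=0.617594  f(a)=+1.077e-07  f'(a)=-1.631e-01  a ← 22.565783 − (+1.077e-07/-1.631e-01) = 22.565784
iter 4: u=0.617594  f(a)=+1.066e-14  f'(a)=-1.631e-01  a ← 22.565784 − (+1.066e-14/-1.631e-01) = 22.565784
converged: |Δa| < 1e-12 after 4 iterations
sag = a·(cosh(S/(2a)) − 1) = 22.565784·(cosh(0.617594) − 1) = 4.442092
T_max/T_min = cosh(S/(2a)) = 1.196851

a=22.566 sag=4.442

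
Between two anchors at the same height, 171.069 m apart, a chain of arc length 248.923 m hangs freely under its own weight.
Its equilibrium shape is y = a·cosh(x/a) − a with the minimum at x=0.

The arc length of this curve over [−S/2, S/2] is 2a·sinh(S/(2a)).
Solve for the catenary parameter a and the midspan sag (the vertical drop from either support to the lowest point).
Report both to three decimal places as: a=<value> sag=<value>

seed: a₀ = √(S³/(24(L−S))) = √(171.069³/(24·77.854)) = 51.761981
iter 1: u=1.652458  f(a)=+1.135e+01  f'(a)=-3.914e+00  a ← 51.761981 − (+1.135e+01/-3.914e+00) = 54.661279
iter 2: u=1.564810  f(a)=+1.023e+00  f'(a)=-3.237e+00  a ← 54.661279 − (+1.023e+00/-3.237e+00) = 54.977356
iter 3: u=1.555813  f(a)=+1.014e-02  f'(a)=-3.173e+00  a ← 54.977356 − (+1.014e-02/-3.173e+00) = 54.980552
iter 4: u=1.555723  f(a)=+1.018e-06  f'(a)=-3.173e+00  a ← 54.980552 − (+1.018e-06/-3.173e+00) = 54.980552
iter 5: u=1.555723  f(a)=+8.527e-14  f'(a)=-3.173e+00  a ← 54.980552 − (+8.527e-14/-3.173e+00) = 54.980552
converged: |Δa| < 1e-12 after 5 iterations
sag = a·(cosh(S/(2a)) − 1) = 54.980552·(cosh(1.555723) − 1) = 81.083867
T_max/T_min = cosh(S/(2a)) = 2.474774

a=54.981 sag=81.084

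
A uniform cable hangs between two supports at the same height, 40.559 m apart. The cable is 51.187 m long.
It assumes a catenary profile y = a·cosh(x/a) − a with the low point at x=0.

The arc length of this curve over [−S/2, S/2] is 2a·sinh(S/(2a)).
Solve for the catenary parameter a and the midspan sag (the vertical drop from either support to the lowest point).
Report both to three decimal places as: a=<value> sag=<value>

a=16.774 sag=13.826

seed: a₀ = √(S³/(24(L−S))) = √(40.559³/(24·10.628)) = 16.173331
iter 1: u=1.253885  f(a)=+8.675e-01  f'(a)=-1.533e+00  a ← 16.173331 − (+8.675e-01/-1.533e+00) = 16.739241
iter 2: u=1.211495  f(a)=+4.761e-02  f'(a)=-1.369e+00  a ← 16.739241 − (+4.761e-02/-1.369e+00) = 16.774022
iter 3: u=1.208983  f(a)=+1.618e-04  f'(a)=-1.359e+00  a ← 16.774022 − (+1.618e-04/-1.359e+00) = 16.774141
iter 4: u=1.208974  f(a)=+1.884e-09  f'(a)=-1.359e+00  a ← 16.774141 − (+1.884e-09/-1.359e+00) = 16.774141
iter 5: u=1.208974  f(a)=-7.105e-15  f'(a)=-1.359e+00  a ← 16.774141 − (-7.105e-15/-1.359e+00) = 16.774141
converged: |Δa| < 1e-12 after 5 iterations
sag = a·(cosh(S/(2a)) − 1) = 16.774141·(cosh(1.208974) − 1) = 13.826497
T_max/T_min = cosh(S/(2a)) = 1.824274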